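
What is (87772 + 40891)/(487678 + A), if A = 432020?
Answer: 128663/919698 ≈ 0.13990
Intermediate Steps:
(87772 + 40891)/(487678 + A) = (87772 + 40891)/(487678 + 432020) = 128663/919698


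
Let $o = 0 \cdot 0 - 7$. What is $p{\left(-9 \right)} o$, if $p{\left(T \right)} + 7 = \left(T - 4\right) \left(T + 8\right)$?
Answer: $-42$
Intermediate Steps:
$o = -7$ ($o = 0 - 7 = -7$)
$p{\left(T \right)} = -7 + \left(-4 + T\right) \left(8 + T\right)$ ($p{\left(T \right)} = -7 + \left(T - 4\right) \left(T + 8\right) = -7 + \left(-4 + T\right) \left(8 + T\right)$)
$p{\left(-9 \right)} o = \left(-39 + \left(-9\right)^{2} + 4 \left(-9\right)\right) \left(-7\right) = \left(-39 + 81 - 36\right) \left(-7\right) = 6 \left(-7\right) = -42$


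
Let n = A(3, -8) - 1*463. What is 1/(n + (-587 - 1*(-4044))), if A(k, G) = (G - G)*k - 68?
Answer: 1/2926 ≈ 0.00034176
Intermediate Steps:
A(k, G) = -68 (A(k, G) = 0*k - 68 = 0 - 68 = -68)
n = -531 (n = -68 - 1*463 = -68 - 463 = -531)
1/(n + (-587 - 1*(-4044))) = 1/(-531 + (-587 - 1*(-4044))) = 1/(-531 + (-587 + 4044)) = 1/(-531 + 3457) = 1/2926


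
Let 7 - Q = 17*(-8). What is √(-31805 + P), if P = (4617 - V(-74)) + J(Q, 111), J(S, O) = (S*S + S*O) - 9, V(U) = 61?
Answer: 2*√2266 ≈ 95.205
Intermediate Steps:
Q = 143 (Q = 7 - 17*(-8) = 7 - 1*(-136) = 7 + 136 = 143)
J(S, O) = -9 + S² + O*S (J(S, O) = (S² + O*S) - 9 = -9 + S² + O*S)
P = 40869 (P = (4617 - 1*61) + (-9 + 143² + 111*143) = (4617 - 61) + (-9 + 20449 + 15873) = 4556 + 36313 = 40869)
√(-31805 + P) = √(-31805 + 40869) = √9064 = 2*√2266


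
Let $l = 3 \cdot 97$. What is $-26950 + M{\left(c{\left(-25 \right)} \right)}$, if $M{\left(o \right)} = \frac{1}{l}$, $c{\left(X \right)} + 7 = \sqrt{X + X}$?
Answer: $- \frac{7842449}{291} \approx -26950.0$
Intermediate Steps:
$c{\left(X \right)} = -7 + \sqrt{2} \sqrt{X}$ ($c{\left(X \right)} = -7 + \sqrt{X + X} = -7 + \sqrt{2 X} = -7 + \sqrt{2} \sqrt{X}$)
$l = 291$
$M{\left(o \right)} = \frac{1}{291}$
$-26950 + M{\left(c{\left(-25 \right)} \right)} = -26950 + \frac{1}{291} = - \frac{7842449}{291}$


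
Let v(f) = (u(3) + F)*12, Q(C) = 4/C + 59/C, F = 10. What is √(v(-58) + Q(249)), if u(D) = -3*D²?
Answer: 3*I*√155957/83 ≈ 14.274*I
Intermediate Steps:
Q(C) = 63/C
v(f) = -204 (v(f) = (-3*3² + 10)*12 = (-3*9 + 10)*12 = (-27 + 10)*12 = -17*12 = -204)
√(v(-58) + Q(249)) = √(-204 + 63/249) = √(-204 + 63*(1/249)) = √(-204 + 21/83) = √(-16911/83) = 3*I*√155957/83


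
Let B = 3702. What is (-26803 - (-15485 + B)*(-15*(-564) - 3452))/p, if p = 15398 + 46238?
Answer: 58982461/61636 ≈ 956.95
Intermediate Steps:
p = 61636
(-26803 - (-15485 + B)*(-15*(-564) - 3452))/p = (-26803 - (-15485 + 3702)*(-15*(-564) - 3452))/61636 = (-26803 - (-11783)*(8460 - 3452))*(1/61636) = (-26803 - (-11783)*5008)*(1/61636) = (-26803 - 1*(-59009264))*(1/61636) = (-26803 + 59009264)*(1/61636) = 58982461*(1/61636) = 58982461/61636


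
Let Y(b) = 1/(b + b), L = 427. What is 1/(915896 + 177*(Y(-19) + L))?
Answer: 38/37675873 ≈ 1.0086e-6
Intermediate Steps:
Y(b) = 1/(2*b)
1/(915896 + 177*(Y(-19) + L)) = 1/(915896 + 177*((½)/(-19) + 427)) = 1/(915896 + 177*((½)*(-1/19) + 427)) = 1/(915896 + 177*(-1/38 + 427)) = 1/(915896 + 177*(16225/38)) = 1/(915896 + 2871825/38) = 1/(37675873/38) = 38/37675873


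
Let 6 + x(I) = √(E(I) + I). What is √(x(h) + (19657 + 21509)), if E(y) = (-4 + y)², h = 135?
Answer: 2*√(10290 + √1081) ≈ 203.20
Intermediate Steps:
x(I) = -6 + √(I + (-4 + I)²) (x(I) = -6 + √((-4 + I)² + I) = -6 + √(I + (-4 + I)²))
√(x(h) + (19657 + 21509)) = √((-6 + √(135 + (-4 + 135)²)) + (19657 + 21509)) = √((-6 + √(135 + 131²)) + 41166) = √((-6 + √(135 + 17161)) + 41166) = √((-6 + √17296) + 41166) = √((-6 + 4*√1081) + 41166) = √(41160 + 4*√1081)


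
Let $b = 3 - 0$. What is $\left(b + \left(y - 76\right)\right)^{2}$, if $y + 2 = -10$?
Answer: $7225$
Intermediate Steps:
$y = -12$ ($y = -2 - 10 = -12$)
$b = 3$ ($b = 3 + 0 = 3$)
$\left(b + \left(y - 76\right)\right)^{2} = \left(3 - 88\right)^{2} = \left(-85\right)^{2} = 7225$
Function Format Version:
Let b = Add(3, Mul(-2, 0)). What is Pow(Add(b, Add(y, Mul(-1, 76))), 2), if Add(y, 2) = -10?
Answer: 7225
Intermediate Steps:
y = -12 (y = Add(-2, -10) = -12)
b = 3 (b = Add(3, 0) = 3)
Pow(Add(b, Add(y, Mul(-1, 76))), 2) = Pow(Add(3, Add(-12, Mul(-1, 76))), 2) = Pow(Add(3, Add(-12, -76)), 2) = Pow(Add(3, -88), 2) = Pow(-85, 2) = 7225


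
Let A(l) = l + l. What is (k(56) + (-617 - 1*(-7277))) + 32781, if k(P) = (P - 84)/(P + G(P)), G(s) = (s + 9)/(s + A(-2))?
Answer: 9031877/229 ≈ 39441.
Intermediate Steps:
A(l) = 2*l
G(s) = (9 + s)/(-4 + s) (G(s) = (s + 9)/(s + 2*(-2)) = (9 + s)/(s - 4) = (9 + s)/(-4 + s))
k(P) = (-84 + P)/(P + (9 + P)/(-4 + P)) (k(P) = (P - 84)/(P + (9 + P)/(-4 + P)) = (-84 + P)/(P + (9 + P)/(-4 + P)))
(k(56) + (-617 - 1*(-7277))) + 32781 = ((-84 + 56)*(-4 + 56)/(9 + 56 + 56*(-4 + 56)) + (-617 - 1*(-7277))) + 32781 = (-28*52/(9 + 56 + 56*52) + (-617 + 7277)) + 32781 = (-28*52/(9 + 56 + 2912) + 6660) + 32781 = (-28*52/2977 + 6660) + 32781 = ((1/2977)*(-28)*52 + 6660) + 32781 = (-112/229 + 6660) + 32781 = 1525028/229 + 32781 = 9031877/229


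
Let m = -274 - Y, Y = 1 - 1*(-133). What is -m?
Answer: 408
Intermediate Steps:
Y = 134 (Y = 1 + 133 = 134)
m = -408 (m = -274 - 1*134 = -274 - 134 = -408)
-m = -1*(-408) = 408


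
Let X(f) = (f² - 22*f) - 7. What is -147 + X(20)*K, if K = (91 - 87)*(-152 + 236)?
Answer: -15939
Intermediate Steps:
K = 336 (K = 4*84 = 336)
X(f) = -7 + f² - 22*f
-147 + X(20)*K = -147 + (-7 + 20² - 22*20)*336 = -147 + (-7 + 400 - 440)*336 = -147 - 47*336 = -147 - 15792 = -15939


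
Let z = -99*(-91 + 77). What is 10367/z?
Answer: 1481/198 ≈ 7.4798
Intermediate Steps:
z = 1386 (z = -99*(-14) = 1386)
10367/z = 10367/1386 = 10367*(1/1386) = 1481/198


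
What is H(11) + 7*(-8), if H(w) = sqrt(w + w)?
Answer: -56 + sqrt(22) ≈ -51.310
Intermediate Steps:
H(w) = sqrt(2)*sqrt(w) (H(w) = sqrt(2*w) = sqrt(2)*sqrt(w))
H(11) + 7*(-8) = sqrt(2)*sqrt(11) + 7*(-8) = sqrt(22) - 56 = -56 + sqrt(22)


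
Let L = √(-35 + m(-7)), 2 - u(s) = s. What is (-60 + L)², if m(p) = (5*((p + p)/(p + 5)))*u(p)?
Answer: 3880 - 240*√70 ≈ 1872.0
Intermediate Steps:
u(s) = 2 - s
m(p) = 10*p*(2 - p)/(5 + p) (m(p) = (5*((p + p)/(p + 5)))*(2 - p) = (5*((2*p)/(5 + p)))*(2 - p) = (5*(2*p/(5 + p)))*(2 - p) = (10*p/(5 + p))*(2 - p) = 10*p*(2 - p)/(5 + p))
L = 2*√70 (L = √(-35 + 10*(-7)*(2 - 1*(-7))/(5 - 7)) = √(-35 + 10*(-7)*(2 + 7)/(-2)) = √(-35 + 10*(-7)*(-½)*9) = √(-35 + 315) = √280 = 2*√70 ≈ 16.733)
(-60 + L)² = (-60 + 2*√70)²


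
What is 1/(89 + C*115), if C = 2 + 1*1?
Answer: 1/434 ≈ 0.0023041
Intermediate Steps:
C = 3 (C = 2 + 1 = 3)
1/(89 + C*115) = 1/(89 + 3*115) = 1/(89 + 345) = 1/434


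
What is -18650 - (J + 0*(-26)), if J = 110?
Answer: -18760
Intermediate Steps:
-18650 - (J + 0*(-26)) = -18650 - (110 + 0*(-26)) = -18650 - (110 + 0) = -18650 - 1*110 = -18650 - 110 = -18760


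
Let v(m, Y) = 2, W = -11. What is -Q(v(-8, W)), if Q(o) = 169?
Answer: -169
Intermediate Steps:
-Q(v(-8, W)) = -1*169 = -169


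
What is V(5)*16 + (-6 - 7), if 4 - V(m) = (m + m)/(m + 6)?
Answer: 401/11 ≈ 36.455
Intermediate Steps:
V(m) = 4 - 2*m/(6 + m) (V(m) = 4 - (m + m)/(m + 6) = 4 - 2*m/(6 + m))
V(5)*16 + (-6 - 7) = (2*(12 + 5)/(6 + 5))*16 + (-6 - 7) = (2*17/11)*16 - 13 = (2*(1/11)*17)*16 - 13 = (34/11)*16 - 13 = 544/11 - 13 = 401/11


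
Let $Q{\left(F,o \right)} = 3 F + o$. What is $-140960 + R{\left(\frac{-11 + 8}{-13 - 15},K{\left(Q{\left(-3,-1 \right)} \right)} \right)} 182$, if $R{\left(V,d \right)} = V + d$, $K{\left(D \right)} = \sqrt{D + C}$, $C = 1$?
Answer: $- \frac{281881}{2} + 546 i \approx -1.4094 \cdot 10^{5} + 546.0 i$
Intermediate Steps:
$Q{\left(F,o \right)} = o + 3 F$
$K{\left(D \right)} = \sqrt{1 + D}$ ($K{\left(D \right)} = \sqrt{D + 1} = \sqrt{1 + D}$)
$-140960 + R{\left(\frac{-11 + 8}{-13 - 15},K{\left(Q{\left(-3,-1 \right)} \right)} \right)} 182 = -140960 + \left(\frac{-11 + 8}{-13 - 15} + \sqrt{1 + \left(-1 + 3 \left(-3\right)\right)}\right) 182 = -140960 + \left(- \frac{3}{-28} + \sqrt{1 - 10}\right) 182 = -140960 + \left(\left(-3\right) \left(- \frac{1}{28}\right) + \sqrt{1 - 10}\right) 182 = -140960 + \left(\frac{3}{28} + \sqrt{-9}\right) 182 = -140960 + \left(\frac{3}{28} + 3 i\right) 182 = -140960 + \left(\frac{39}{2} + 546 i\right) = - \frac{281881}{2} + 546 i$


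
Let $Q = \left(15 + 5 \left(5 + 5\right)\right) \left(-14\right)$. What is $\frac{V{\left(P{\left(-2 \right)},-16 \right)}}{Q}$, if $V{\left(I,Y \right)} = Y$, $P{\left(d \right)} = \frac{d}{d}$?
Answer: $\frac{8}{455} \approx 0.017582$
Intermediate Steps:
$P{\left(d \right)} = 1$
$Q = -910$ ($Q = \left(15 + 5 \cdot 10\right) \left(-14\right) = \left(15 + 50\right) \left(-14\right) = 65 \left(-14\right) = -910$)
$\frac{V{\left(P{\left(-2 \right)},-16 \right)}}{Q} = - \frac{16}{-910} = \left(-16\right) \left(- \frac{1}{910}\right) = \frac{8}{455}$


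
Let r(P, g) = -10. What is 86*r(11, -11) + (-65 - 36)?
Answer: -961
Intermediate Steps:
86*r(11, -11) + (-65 - 36) = 86*(-10) + (-65 - 36) = -860 - 101 = -961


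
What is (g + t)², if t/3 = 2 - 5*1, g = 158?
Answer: 22201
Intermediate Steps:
t = -9 (t = 3*(2 - 5*1) = 3*(2 - 5) = 3*(-3) = -9)
(g + t)² = (158 - 9)² = 149² = 22201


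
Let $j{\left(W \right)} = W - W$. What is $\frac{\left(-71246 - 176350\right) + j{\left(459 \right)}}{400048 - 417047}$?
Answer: $\frac{247596}{16999} \approx 14.565$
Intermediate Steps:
$j{\left(W \right)} = 0$
$\frac{\left(-71246 - 176350\right) + j{\left(459 \right)}}{400048 - 417047} = \frac{\left(-71246 - 176350\right) + 0}{400048 - 417047} = \frac{-247596 + 0}{-16999} = \left(-247596\right) \left(- \frac{1}{16999}\right) = \frac{247596}{16999}$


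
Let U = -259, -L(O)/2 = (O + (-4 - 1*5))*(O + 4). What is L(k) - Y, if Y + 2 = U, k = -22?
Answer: -855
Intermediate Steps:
L(O) = -2*(-9 + O)*(4 + O) (L(O) = -2*(O + (-4 - 1*5))*(O + 4) = -2*(O + (-4 - 5))*(4 + O) = -2*(O - 9)*(4 + O) = -2*(-9 + O)*(4 + O))
Y = -261 (Y = -2 - 259 = -261)
L(k) - Y = (72 - 2*(-22)² + 10*(-22)) - 1*(-261) = (72 - 2*484 - 220) + 261 = (72 - 968 - 220) + 261 = -1116 + 261 = -855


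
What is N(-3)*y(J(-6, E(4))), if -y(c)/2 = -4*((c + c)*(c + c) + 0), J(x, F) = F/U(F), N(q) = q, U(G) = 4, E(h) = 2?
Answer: -24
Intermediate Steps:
J(x, F) = F/4
y(c) = 32*c**2 (y(c) = -(-8)*((c + c)*(c + c) + 0) = -(-8)*((2*c)*(2*c) + 0) = -(-8)*(4*c**2 + 0) = -(-8)*4*c**2 = -(-32)*c**2 = 32*c**2)
N(-3)*y(J(-6, E(4))) = -96*((1/4)*2)**2 = -96*(1/2)**2 = -96/4 = -3*8 = -24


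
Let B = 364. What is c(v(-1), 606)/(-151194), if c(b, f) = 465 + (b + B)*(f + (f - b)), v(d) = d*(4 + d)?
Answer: -73180/25199 ≈ -2.9041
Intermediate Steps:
c(b, f) = 465 + (364 + b)*(-b + 2*f) (c(b, f) = 465 + (b + 364)*(f + (f - b)) = 465 + (364 + b)*(-b + 2*f))
c(v(-1), 606)/(-151194) = (465 - (-(4 - 1))**2 - (-364)*(4 - 1) + 728*606 + 2*(-(4 - 1))*606)/(-151194) = (465 - (-1*3)**2 - (-364)*3 + 441168 + 2*(-1*3)*606)*(-1/151194) = (465 - 1*(-3)**2 - 364*(-3) + 441168 + 2*(-3)*606)*(-1/151194) = (465 - 1*9 + 1092 + 441168 - 3636)*(-1/151194) = (465 - 9 + 1092 + 441168 - 3636)*(-1/151194) = 439080*(-1/151194) = -73180/25199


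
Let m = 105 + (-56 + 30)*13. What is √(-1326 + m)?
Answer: I*√1559 ≈ 39.484*I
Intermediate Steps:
m = -233 (m = 105 - 26*13 = 105 - 338 = -233)
√(-1326 + m) = √(-1326 - 233) = √(-1559) = I*√1559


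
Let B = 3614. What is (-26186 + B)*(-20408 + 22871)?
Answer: -55594836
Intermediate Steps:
(-26186 + B)*(-20408 + 22871) = (-26186 + 3614)*(-20408 + 22871) = -22572*2463 = -55594836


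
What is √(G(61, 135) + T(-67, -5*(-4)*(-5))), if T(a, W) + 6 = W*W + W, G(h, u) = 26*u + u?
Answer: √13539 ≈ 116.36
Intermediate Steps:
G(h, u) = 27*u
T(a, W) = -6 + W + W² (T(a, W) = -6 + (W*W + W) = -6 + (W² + W) = -6 + (W + W²) = -6 + W + W²)
√(G(61, 135) + T(-67, -5*(-4)*(-5))) = √(27*135 + (-6 - 5*(-4)*(-5) + (-5*(-4)*(-5))²)) = √(3645 + (-6 + 20*(-5) + (20*(-5))²)) = √(3645 + (-6 - 100 + (-100)²)) = √(3645 + (-6 - 100 + 10000)) = √(3645 + 9894) = √13539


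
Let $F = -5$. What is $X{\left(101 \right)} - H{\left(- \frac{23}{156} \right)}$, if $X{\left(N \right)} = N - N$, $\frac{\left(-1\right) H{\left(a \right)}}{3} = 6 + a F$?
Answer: $\frac{1051}{52} \approx 20.212$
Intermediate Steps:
$H{\left(a \right)} = -18 + 15 a$ ($H{\left(a \right)} = - 3 \left(6 + a \left(-5\right)\right) = - 3 \left(6 - 5 a\right) = -18 + 15 a$)
$X{\left(N \right)} = 0$
$X{\left(101 \right)} - H{\left(- \frac{23}{156} \right)} = 0 - \left(-18 + 15 \left(- \frac{23}{156}\right)\right) = 0 - \left(-18 - \frac{115}{52}\right) = 0 - - \frac{1051}{52} = 0 + \frac{1051}{52} = \frac{1051}{52}$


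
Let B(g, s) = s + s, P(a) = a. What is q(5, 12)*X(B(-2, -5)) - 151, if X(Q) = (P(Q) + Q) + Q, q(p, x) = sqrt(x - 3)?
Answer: -241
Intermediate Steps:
B(g, s) = 2*s
q(p, x) = sqrt(-3 + x)
X(Q) = 3*Q (X(Q) = (Q + Q) + Q = 2*Q + Q = 3*Q)
q(5, 12)*X(B(-2, -5)) - 151 = sqrt(-3 + 12)*(3*(2*(-5))) - 151 = sqrt(9)*(3*(-10)) - 151 = 3*(-30) - 151 = -90 - 151 = -241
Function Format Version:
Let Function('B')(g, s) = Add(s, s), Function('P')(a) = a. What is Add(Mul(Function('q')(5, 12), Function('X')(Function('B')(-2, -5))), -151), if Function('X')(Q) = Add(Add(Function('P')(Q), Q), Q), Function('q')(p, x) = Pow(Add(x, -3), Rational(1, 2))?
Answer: -241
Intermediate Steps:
Function('B')(g, s) = Mul(2, s)
Function('q')(p, x) = Pow(Add(-3, x), Rational(1, 2))
Function('X')(Q) = Mul(3, Q) (Function('X')(Q) = Add(Add(Q, Q), Q) = Add(Mul(2, Q), Q) = Mul(3, Q))
Add(Mul(Function('q')(5, 12), Function('X')(Function('B')(-2, -5))), -151) = Add(Mul(Pow(Add(-3, 12), Rational(1, 2)), Mul(3, Mul(2, -5))), -151) = Add(Mul(Pow(9, Rational(1, 2)), Mul(3, -10)), -151) = Add(Mul(3, -30), -151) = Add(-90, -151) = -241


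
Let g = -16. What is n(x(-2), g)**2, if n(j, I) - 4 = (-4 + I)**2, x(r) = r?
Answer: 163216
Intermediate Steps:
n(j, I) = 4 + (-4 + I)**2
n(x(-2), g)**2 = (4 + (-4 - 16)**2)**2 = (4 + (-20)**2)**2 = (4 + 400)**2 = 404**2 = 163216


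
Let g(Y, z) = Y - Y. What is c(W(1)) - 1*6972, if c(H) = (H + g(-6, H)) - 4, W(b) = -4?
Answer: -6980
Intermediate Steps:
g(Y, z) = 0
c(H) = -4 + H (c(H) = (H + 0) - 4 = H - 4 = -4 + H)
c(W(1)) - 1*6972 = (-4 - 4) - 1*6972 = -8 - 6972 = -6980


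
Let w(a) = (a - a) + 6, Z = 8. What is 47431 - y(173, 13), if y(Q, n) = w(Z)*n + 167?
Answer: 47186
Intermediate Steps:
w(a) = 6 (w(a) = 0 + 6 = 6)
y(Q, n) = 167 + 6*n (y(Q, n) = 6*n + 167 = 167 + 6*n)
47431 - y(173, 13) = 47431 - (167 + 6*13) = 47431 - (167 + 78) = 47431 - 1*245 = 47431 - 245 = 47186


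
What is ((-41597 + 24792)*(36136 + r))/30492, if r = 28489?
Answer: -98729375/2772 ≈ -35617.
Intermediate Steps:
((-41597 + 24792)*(36136 + r))/30492 = ((-41597 + 24792)*(36136 + 28489))/30492 = -16805*64625*(1/30492) = -1086023125*1/30492 = -98729375/2772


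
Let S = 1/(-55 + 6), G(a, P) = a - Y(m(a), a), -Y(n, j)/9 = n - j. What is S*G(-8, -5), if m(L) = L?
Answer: 8/49 ≈ 0.16327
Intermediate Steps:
Y(n, j) = -9*n + 9*j (Y(n, j) = -9*(n - j) = -9*n + 9*j)
G(a, P) = a (G(a, P) = a - (-9*a + 9*a) = a - 1*0 = a + 0 = a)
S = -1/49 (S = 1/(-49) = -1/49 ≈ -0.020408)
S*G(-8, -5) = -1/49*(-8) = 8/49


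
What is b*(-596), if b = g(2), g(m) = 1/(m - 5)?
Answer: 596/3 ≈ 198.67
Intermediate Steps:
g(m) = 1/(-5 + m)
b = -⅓ (b = 1/(-5 + 2) = 1/(-3) = -⅓ ≈ -0.33333)
b*(-596) = -⅓*(-596) = 596/3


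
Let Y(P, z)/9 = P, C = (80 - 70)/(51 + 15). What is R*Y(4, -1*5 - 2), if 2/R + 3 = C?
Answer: -1188/47 ≈ -25.277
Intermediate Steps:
C = 5/33 (C = 10/66 = 10*(1/66) = 5/33 ≈ 0.15152)
Y(P, z) = 9*P
R = -33/47 (R = 2/(-3 + 5/33) = 2/(-94/33) = 2*(-33/94) = -33/47 ≈ -0.70213)
R*Y(4, -1*5 - 2) = -297*4/47 = -33/47*36 = -1188/47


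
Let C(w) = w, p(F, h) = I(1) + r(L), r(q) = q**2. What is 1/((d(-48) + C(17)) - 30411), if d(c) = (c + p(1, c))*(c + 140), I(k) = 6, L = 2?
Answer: -1/33890 ≈ -2.9507e-5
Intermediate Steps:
p(F, h) = 10 (p(F, h) = 6 + 2**2 = 6 + 4 = 10)
d(c) = (10 + c)*(140 + c) (d(c) = (c + 10)*(c + 140) = (10 + c)*(140 + c))
1/((d(-48) + C(17)) - 30411) = 1/(((1400 + (-48)**2 + 150*(-48)) + 17) - 30411) = 1/(((1400 + 2304 - 7200) + 17) - 30411) = 1/((-3496 + 17) - 30411) = 1/(-3479 - 30411) = 1/(-33890) = -1/33890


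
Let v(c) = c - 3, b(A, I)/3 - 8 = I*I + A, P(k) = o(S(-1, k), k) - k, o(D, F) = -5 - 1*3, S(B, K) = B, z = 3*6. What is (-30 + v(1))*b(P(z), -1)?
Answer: 1632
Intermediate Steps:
z = 18
o(D, F) = -8 (o(D, F) = -5 - 3 = -8)
P(k) = -8 - k
b(A, I) = 24 + 3*A + 3*I**2 (b(A, I) = 24 + 3*(I*I + A) = 24 + 3*(I**2 + A) = 24 + 3*(A + I**2) = 24 + (3*A + 3*I**2) = 24 + 3*A + 3*I**2)
v(c) = -3 + c
(-30 + v(1))*b(P(z), -1) = (-30 + (-3 + 1))*(24 + 3*(-8 - 1*18) + 3*(-1)**2) = (-30 - 2)*(24 + 3*(-8 - 18) + 3*1) = -32*(24 + 3*(-26) + 3) = -32*(24 - 78 + 3) = -32*(-51) = 1632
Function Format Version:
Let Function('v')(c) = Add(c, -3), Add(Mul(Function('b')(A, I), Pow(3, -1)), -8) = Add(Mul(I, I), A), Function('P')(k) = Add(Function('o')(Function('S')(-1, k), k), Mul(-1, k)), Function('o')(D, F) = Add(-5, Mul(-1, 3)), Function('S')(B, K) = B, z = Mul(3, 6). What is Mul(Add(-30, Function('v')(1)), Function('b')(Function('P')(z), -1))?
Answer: 1632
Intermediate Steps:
z = 18
Function('o')(D, F) = -8 (Function('o')(D, F) = Add(-5, -3) = -8)
Function('P')(k) = Add(-8, Mul(-1, k))
Function('b')(A, I) = Add(24, Mul(3, A), Mul(3, Pow(I, 2))) (Function('b')(A, I) = Add(24, Mul(3, Add(Mul(I, I), A))) = Add(24, Mul(3, Add(Pow(I, 2), A))) = Add(24, Mul(3, Add(A, Pow(I, 2)))) = Add(24, Add(Mul(3, A), Mul(3, Pow(I, 2)))) = Add(24, Mul(3, A), Mul(3, Pow(I, 2))))
Function('v')(c) = Add(-3, c)
Mul(Add(-30, Function('v')(1)), Function('b')(Function('P')(z), -1)) = Mul(Add(-30, Add(-3, 1)), Add(24, Mul(3, Add(-8, Mul(-1, 18))), Mul(3, Pow(-1, 2)))) = Mul(Add(-30, -2), Add(24, Mul(3, Add(-8, -18)), Mul(3, 1))) = Mul(-32, Add(24, Mul(3, -26), 3)) = Mul(-32, Add(24, -78, 3)) = Mul(-32, -51) = 1632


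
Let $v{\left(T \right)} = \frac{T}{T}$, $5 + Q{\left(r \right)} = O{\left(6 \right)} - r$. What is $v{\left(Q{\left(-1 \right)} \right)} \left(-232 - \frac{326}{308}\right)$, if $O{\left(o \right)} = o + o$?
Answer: $- \frac{35891}{154} \approx -233.06$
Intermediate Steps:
$O{\left(o \right)} = 2 o$
$Q{\left(r \right)} = 7 - r$ ($Q{\left(r \right)} = -5 - \left(-12 + r\right) = 7 - r$)
$v{\left(T \right)} = 1$
$v{\left(Q{\left(-1 \right)} \right)} \left(-232 - \frac{326}{308}\right) = 1 \left(-232 - \frac{326}{308}\right) = 1 \left(-232 - \frac{163}{154}\right) = 1 \left(- \frac{35891}{154}\right) = - \frac{35891}{154}$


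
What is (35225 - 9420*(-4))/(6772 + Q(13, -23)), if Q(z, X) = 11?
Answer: 10415/969 ≈ 10.748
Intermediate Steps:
(35225 - 9420*(-4))/(6772 + Q(13, -23)) = (35225 - 9420*(-4))/(6772 + 11) = (35225 + 37680)/6783 = 72905*(1/6783) = 10415/969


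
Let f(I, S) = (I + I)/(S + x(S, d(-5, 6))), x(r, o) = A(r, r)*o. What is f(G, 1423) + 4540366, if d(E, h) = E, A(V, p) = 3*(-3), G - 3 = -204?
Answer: 3332628443/734 ≈ 4.5404e+6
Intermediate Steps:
G = -201 (G = 3 - 204 = -201)
A(V, p) = -9
x(r, o) = -9*o
f(I, S) = 2*I/(45 + S) (f(I, S) = (I + I)/(S - 9*(-5)) = (2*I)/(S + 45) = (2*I)/(45 + S) = 2*I/(45 + S))
f(G, 1423) + 4540366 = 2*(-201)/(45 + 1423) + 4540366 = 2*(-201)/1468 + 4540366 = 2*(-201)*(1/1468) + 4540366 = -201/734 + 4540366 = 3332628443/734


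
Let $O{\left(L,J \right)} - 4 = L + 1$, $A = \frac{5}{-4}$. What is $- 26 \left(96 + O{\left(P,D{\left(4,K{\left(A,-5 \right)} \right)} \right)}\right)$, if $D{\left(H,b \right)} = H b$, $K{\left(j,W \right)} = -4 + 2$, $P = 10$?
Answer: $-2886$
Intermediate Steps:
$A = - \frac{5}{4}$ ($A = 5 \left(- \frac{1}{4}\right) = - \frac{5}{4} \approx -1.25$)
$K{\left(j,W \right)} = -2$
$O{\left(L,J \right)} = 5 + L$ ($O{\left(L,J \right)} = 4 + \left(L + 1\right) = 4 + \left(1 + L\right) = 5 + L$)
$- 26 \left(96 + O{\left(P,D{\left(4,K{\left(A,-5 \right)} \right)} \right)}\right) = - 26 \left(96 + \left(5 + 10\right)\right) = - 26 \left(96 + 15\right) = \left(-26\right) 111 = -2886$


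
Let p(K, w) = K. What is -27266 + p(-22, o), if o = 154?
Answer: -27288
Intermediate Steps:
-27266 + p(-22, o) = -27266 - 22 = -27288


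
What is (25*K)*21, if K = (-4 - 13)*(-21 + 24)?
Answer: -26775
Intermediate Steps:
K = -51 (K = -17*3 = -51)
(25*K)*21 = (25*(-51))*21 = -1275*21 = -26775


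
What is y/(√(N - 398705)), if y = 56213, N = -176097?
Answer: -56213*I*√574802/574802 ≈ -74.144*I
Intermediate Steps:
y/(√(N - 398705)) = 56213/(√(-176097 - 398705)) = 56213/(√(-574802)) = 56213/((I*√574802)) = 56213*(-I*√574802/574802) = -56213*I*√574802/574802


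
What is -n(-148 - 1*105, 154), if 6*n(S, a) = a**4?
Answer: -281224328/3 ≈ -9.3741e+7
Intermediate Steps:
n(S, a) = a**4/6
-n(-148 - 1*105, 154) = -154**4/6 = -562448656/6 = -1*281224328/3 = -281224328/3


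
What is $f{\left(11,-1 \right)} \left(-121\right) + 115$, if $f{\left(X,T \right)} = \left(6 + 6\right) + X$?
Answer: $-2668$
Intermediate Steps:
$f{\left(X,T \right)} = 12 + X$
$f{\left(11,-1 \right)} \left(-121\right) + 115 = \left(12 + 11\right) \left(-121\right) + 115 = 23 \left(-121\right) + 115 = -2783 + 115 = -2668$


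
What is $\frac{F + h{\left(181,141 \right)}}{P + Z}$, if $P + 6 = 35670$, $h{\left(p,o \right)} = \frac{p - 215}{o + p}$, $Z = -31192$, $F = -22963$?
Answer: $- \frac{924265}{179998} \approx -5.1349$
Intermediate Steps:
$h{\left(p,o \right)} = \frac{-215 + p}{o + p}$
$P = 35664$ ($P = -6 + 35670 = 35664$)
$\frac{F + h{\left(181,141 \right)}}{P + Z} = \frac{-22963 + \frac{-215 + 181}{141 + 181}}{35664 - 31192} = \frac{-22963 + \frac{1}{322} \left(-34\right)}{4472} = \left(-22963 + \frac{1}{322} \left(-34\right)\right) \frac{1}{4472} = \left(-22963 - \frac{17}{161}\right) \frac{1}{4472} = \left(- \frac{3697060}{161}\right) \frac{1}{4472} = - \frac{924265}{179998}$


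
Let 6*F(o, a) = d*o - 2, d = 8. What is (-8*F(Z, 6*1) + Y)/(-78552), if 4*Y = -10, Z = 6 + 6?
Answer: 767/471312 ≈ 0.0016274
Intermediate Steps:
Z = 12
F(o, a) = -1/3 + 4*o/3 (F(o, a) = (8*o - 2)/6 = (-2 + 8*o)/6 = -1/3 + 4*o/3)
Y = -5/2 (Y = (1/4)*(-10) = -5/2 ≈ -2.5000)
(-8*F(Z, 6*1) + Y)/(-78552) = (-8*(-1/3 + (4/3)*12) - 5/2)/(-78552) = (-8*(-1/3 + 16) - 5/2)*(-1/78552) = (-8*47/3 - 5/2)*(-1/78552) = (-376/3 - 5/2)*(-1/78552) = -767/6*(-1/78552) = 767/471312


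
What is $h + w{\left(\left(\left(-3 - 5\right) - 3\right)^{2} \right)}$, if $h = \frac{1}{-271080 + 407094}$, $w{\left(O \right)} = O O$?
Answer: $\frac{1991380975}{136014} \approx 14641.0$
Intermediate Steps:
$w{\left(O \right)} = O^{2}$
$h = \frac{1}{136014} \approx 7.3522 \cdot 10^{-6}$
$h + w{\left(\left(\left(-3 - 5\right) - 3\right)^{2} \right)} = \frac{1}{136014} + \left(\left(\left(-3 - 5\right) - 3\right)^{2}\right)^{2} = \frac{1}{136014} + \left(\left(-8 - 3\right)^{2}\right)^{2} = \frac{1}{136014} + \left(\left(-11\right)^{2}\right)^{2} = \frac{1}{136014} + 121^{2} = \frac{1}{136014} + 14641 = \frac{1991380975}{136014}$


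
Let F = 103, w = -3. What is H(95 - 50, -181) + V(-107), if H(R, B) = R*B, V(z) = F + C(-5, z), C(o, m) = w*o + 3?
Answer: -8024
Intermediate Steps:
C(o, m) = 3 - 3*o (C(o, m) = -3*o + 3 = 3 - 3*o)
V(z) = 121 (V(z) = 103 + (3 - 3*(-5)) = 103 + (3 + 15) = 103 + 18 = 121)
H(R, B) = B*R
H(95 - 50, -181) + V(-107) = -181*(95 - 50) + 121 = -181*45 + 121 = -8145 + 121 = -8024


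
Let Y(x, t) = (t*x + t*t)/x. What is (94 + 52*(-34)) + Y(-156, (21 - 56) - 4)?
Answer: -6891/4 ≈ -1722.8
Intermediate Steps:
Y(x, t) = (t² + t*x)/x (Y(x, t) = (t*x + t²)/x = (t² + t*x)/x)
(94 + 52*(-34)) + Y(-156, (21 - 56) - 4) = (94 + 52*(-34)) + ((21 - 56) - 4)*(((21 - 56) - 4) - 156)/(-156) = (94 - 1768) + (-35 - 4)*(-1/156)*((-35 - 4) - 156) = -1674 - 39*(-1/156)*(-39 - 156) = -1674 - 39*(-1/156)*(-195) = -1674 - 195/4 = -6891/4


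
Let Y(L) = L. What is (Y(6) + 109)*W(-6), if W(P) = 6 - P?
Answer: 1380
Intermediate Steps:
(Y(6) + 109)*W(-6) = (6 + 109)*(6 - 1*(-6)) = 115*(6 + 6) = 115*12 = 1380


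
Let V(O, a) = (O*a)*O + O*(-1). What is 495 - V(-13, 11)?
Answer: -1377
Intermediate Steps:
V(O, a) = -O + a*O² (V(O, a) = a*O² - O = -O + a*O²)
495 - V(-13, 11) = 495 - (-13)*(-1 - 13*11) = 495 - (-13)*(-1 - 143) = 495 - (-13)*(-144) = 495 - 1*1872 = 495 - 1872 = -1377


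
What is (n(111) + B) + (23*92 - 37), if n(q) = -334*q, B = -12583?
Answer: -47578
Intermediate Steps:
n(q) = -334*q (n(q) = -167*2*q = -334*q)
(n(111) + B) + (23*92 - 37) = (-334*111 - 12583) + (23*92 - 37) = (-37074 - 12583) + (2116 - 37) = -49657 + 2079 = -47578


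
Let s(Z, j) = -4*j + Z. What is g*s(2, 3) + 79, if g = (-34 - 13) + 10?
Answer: 449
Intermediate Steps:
s(Z, j) = Z - 4*j
g = -37 (g = -47 + 10 = -37)
g*s(2, 3) + 79 = -37*(2 - 4*3) + 79 = -37*(2 - 12) + 79 = -37*(-10) + 79 = 370 + 79 = 449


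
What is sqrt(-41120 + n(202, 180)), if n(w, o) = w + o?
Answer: I*sqrt(40738) ≈ 201.84*I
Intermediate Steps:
n(w, o) = o + w
sqrt(-41120 + n(202, 180)) = sqrt(-41120 + (180 + 202)) = sqrt(-41120 + 382) = sqrt(-40738) = I*sqrt(40738)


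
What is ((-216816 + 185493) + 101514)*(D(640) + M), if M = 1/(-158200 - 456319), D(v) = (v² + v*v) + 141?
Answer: 35341211455347798/614519 ≈ 5.7510e+10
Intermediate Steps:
D(v) = 141 + 2*v² (D(v) = (v² + v²) + 141 = 2*v² + 141 = 141 + 2*v²)
M = -1/614519 (M = 1/(-614519) = -1/614519 ≈ -1.6273e-6)
((-216816 + 185493) + 101514)*(D(640) + M) = ((-216816 + 185493) + 101514)*((141 + 2*640²) - 1/614519) = (-31323 + 101514)*((141 + 2*409600) - 1/614519) = 70191*((141 + 819200) - 1/614519) = 70191*(819341 - 1/614519) = 70191*(503500611978/614519) = 35341211455347798/614519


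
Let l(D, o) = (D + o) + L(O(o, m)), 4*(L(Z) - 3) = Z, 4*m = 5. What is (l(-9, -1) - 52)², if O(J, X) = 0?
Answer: 3481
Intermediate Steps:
m = 5/4 (m = (¼)*5 = 5/4 ≈ 1.2500)
L(Z) = 3 + Z/4
l(D, o) = 3 + D + o (l(D, o) = (D + o) + (3 + (¼)*0) = (D + o) + (3 + 0) = (D + o) + 3 = 3 + D + o)
(l(-9, -1) - 52)² = ((3 - 9 - 1) - 52)² = (-7 - 52)² = (-59)² = 3481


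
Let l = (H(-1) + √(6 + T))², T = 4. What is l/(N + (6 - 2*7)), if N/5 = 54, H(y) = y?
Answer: (1 - √10)²/262 ≈ 0.017845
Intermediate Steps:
N = 270 (N = 5*54 = 270)
l = (-1 + √10)² (l = (-1 + √(6 + 4))² = (-1 + √10)² ≈ 4.6754)
l/(N + (6 - 2*7)) = (1 - √10)²/(270 + (6 - 2*7)) = (1 - √10)²/(270 + (6 - 14)) = (1 - √10)²/(270 - 8) = (1 - √10)²/262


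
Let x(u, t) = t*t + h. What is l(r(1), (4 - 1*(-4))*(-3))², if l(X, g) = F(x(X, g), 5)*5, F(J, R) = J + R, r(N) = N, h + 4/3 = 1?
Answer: 75864100/9 ≈ 8.4293e+6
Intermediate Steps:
h = -⅓ (h = -4/3 + 1 = -⅓ ≈ -0.33333)
x(u, t) = -⅓ + t² (x(u, t) = t*t - ⅓ = t² - ⅓ = -⅓ + t²)
l(X, g) = 70/3 + 5*g² (l(X, g) = ((-⅓ + g²) + 5)*5 = (14/3 + g²)*5 = 70/3 + 5*g²)
l(r(1), (4 - 1*(-4))*(-3))² = (70/3 + 5*((4 - 1*(-4))*(-3))²)² = (70/3 + 5*((4 + 4)*(-3))²)² = (70/3 + 5*(8*(-3))²)² = (70/3 + 5*(-24)²)² = (70/3 + 5*576)² = (70/3 + 2880)² = (8710/3)² = 75864100/9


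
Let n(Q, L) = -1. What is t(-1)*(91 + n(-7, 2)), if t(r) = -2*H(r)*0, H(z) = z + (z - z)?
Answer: 0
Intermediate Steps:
H(z) = z (H(z) = z + 0 = z)
t(r) = 0 (t(r) = -2*r*0 = 0)
t(-1)*(91 + n(-7, 2)) = 0*(91 - 1) = 0*90 = 0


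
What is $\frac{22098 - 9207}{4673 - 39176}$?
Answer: $- \frac{4297}{11501} \approx -0.37362$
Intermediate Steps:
$\frac{22098 - 9207}{4673 - 39176} = \frac{12891}{-34503} = 12891 \left(- \frac{1}{34503}\right) = - \frac{4297}{11501}$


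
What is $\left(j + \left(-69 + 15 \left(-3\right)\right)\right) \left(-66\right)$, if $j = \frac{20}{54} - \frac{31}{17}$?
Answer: $\frac{1165846}{153} \approx 7619.9$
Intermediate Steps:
$j = - \frac{667}{459}$ ($j = 20 \cdot \frac{1}{54} - \frac{31}{17} = \frac{10}{27} - \frac{31}{17} = - \frac{667}{459} \approx -1.4532$)
$\left(j + \left(-69 + 15 \left(-3\right)\right)\right) \left(-66\right) = \left(- \frac{667}{459} + \left(-69 + 15 \left(-3\right)\right)\right) \left(-66\right) = \left(- \frac{667}{459} - 114\right) \left(-66\right) = \left(- \frac{52993}{459}\right) \left(-66\right) = \frac{1165846}{153}$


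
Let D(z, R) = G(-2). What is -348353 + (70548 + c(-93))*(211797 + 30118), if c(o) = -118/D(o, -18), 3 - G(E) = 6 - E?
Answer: 17071980261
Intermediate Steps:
G(E) = -3 + E (G(E) = 3 - (6 - E) = 3 + (-6 + E) = -3 + E)
D(z, R) = -5 (D(z, R) = -3 - 2 = -5)
c(o) = 118/5 (c(o) = -118/(-5) = -118*(-⅕) = 118/5)
-348353 + (70548 + c(-93))*(211797 + 30118) = -348353 + (70548 + 118/5)*(211797 + 30118) = -348353 + (352858/5)*241915 = -348353 + 17072328614 = 17071980261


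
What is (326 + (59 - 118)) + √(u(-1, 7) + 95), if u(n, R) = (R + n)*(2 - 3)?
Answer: 267 + √89 ≈ 276.43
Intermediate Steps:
u(n, R) = -R - n (u(n, R) = (R + n)*(-1) = -R - n)
(326 + (59 - 118)) + √(u(-1, 7) + 95) = (326 + (59 - 118)) + √((-1*7 - 1*(-1)) + 95) = (326 - 59) + √((-7 + 1) + 95) = 267 + √(-6 + 95) = 267 + √89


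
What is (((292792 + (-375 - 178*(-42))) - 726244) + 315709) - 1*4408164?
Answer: -4518806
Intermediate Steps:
(((292792 + (-375 - 178*(-42))) - 726244) + 315709) - 1*4408164 = (((292792 + (-375 + 7476)) - 726244) + 315709) - 4408164 = (((292792 + 7101) - 726244) + 315709) - 4408164 = ((299893 - 726244) + 315709) - 4408164 = (-426351 + 315709) - 4408164 = -110642 - 4408164 = -4518806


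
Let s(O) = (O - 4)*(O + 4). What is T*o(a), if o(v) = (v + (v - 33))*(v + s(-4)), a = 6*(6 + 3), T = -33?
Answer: -133650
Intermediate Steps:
a = 54 (a = 6*9 = 54)
s(O) = (-4 + O)*(4 + O)
o(v) = v*(-33 + 2*v) (o(v) = (v + (v - 33))*(v + (-16 + (-4)²)) = (v + (-33 + v))*(v + (-16 + 16)) = (-33 + 2*v)*(v + 0) = (-33 + 2*v)*v = v*(-33 + 2*v))
T*o(a) = -1782*(-33 + 2*54) = -1782*(-33 + 108) = -1782*75 = -33*4050 = -133650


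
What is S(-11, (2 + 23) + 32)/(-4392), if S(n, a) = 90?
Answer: -5/244 ≈ -0.020492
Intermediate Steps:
S(-11, (2 + 23) + 32)/(-4392) = 90/(-4392) = 90*(-1/4392) = -5/244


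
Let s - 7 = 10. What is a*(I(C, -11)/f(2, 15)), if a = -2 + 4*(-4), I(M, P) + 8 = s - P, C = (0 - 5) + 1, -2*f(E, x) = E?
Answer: 360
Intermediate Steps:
s = 17 (s = 7 + 10 = 17)
f(E, x) = -E/2
C = -4 (C = -5 + 1 = -4)
I(M, P) = 9 - P (I(M, P) = -8 + (17 - P) = 9 - P)
a = -18 (a = -2 - 16 = -18)
a*(I(C, -11)/f(2, 15)) = -18*(9 - 1*(-11))/((-½*2)) = -18*(9 + 11)/(-1) = -360*(-1) = -18*(-20) = 360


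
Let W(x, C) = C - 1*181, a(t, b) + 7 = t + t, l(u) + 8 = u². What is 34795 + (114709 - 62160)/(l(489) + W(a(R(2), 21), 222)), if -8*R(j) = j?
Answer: 8321415979/239154 ≈ 34795.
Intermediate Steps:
l(u) = -8 + u²
R(j) = -j/8
a(t, b) = -7 + 2*t (a(t, b) = -7 + (t + t) = -7 + 2*t)
W(x, C) = -181 + C (W(x, C) = C - 181 = -181 + C)
34795 + (114709 - 62160)/(l(489) + W(a(R(2), 21), 222)) = 34795 + (114709 - 62160)/((-8 + 489²) + (-181 + 222)) = 34795 + 52549/((-8 + 239121) + 41) = 34795 + 52549/(239113 + 41) = 34795 + 52549/239154 = 8321415979/239154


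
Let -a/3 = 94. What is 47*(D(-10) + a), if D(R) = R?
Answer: -13724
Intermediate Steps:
a = -282 (a = -3*94 = -282)
47*(D(-10) + a) = 47*(-10 - 282) = 47*(-292) = -13724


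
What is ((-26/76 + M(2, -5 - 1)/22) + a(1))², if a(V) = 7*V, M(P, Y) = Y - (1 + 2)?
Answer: 1705636/43681 ≈ 39.048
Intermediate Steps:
M(P, Y) = -3 + Y (M(P, Y) = Y - 1*3 = Y - 3 = -3 + Y)
((-26/76 + M(2, -5 - 1)/22) + a(1))² = ((-26/76 + (-3 + (-5 - 1))/22) + 7*1)² = ((-26*1/76 + (-3 - 6)*(1/22)) + 7)² = ((-13/38 - 9*1/22) + 7)² = ((-13/38 - 9/22) + 7)² = (-157/209 + 7)² = (1306/209)² = 1705636/43681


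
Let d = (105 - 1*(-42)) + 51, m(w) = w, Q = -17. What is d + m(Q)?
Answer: 181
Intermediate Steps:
d = 198 (d = (105 + 42) + 51 = 147 + 51 = 198)
d + m(Q) = 198 - 17 = 181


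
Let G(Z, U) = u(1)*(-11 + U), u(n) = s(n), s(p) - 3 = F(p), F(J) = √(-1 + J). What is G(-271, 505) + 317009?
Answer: 318491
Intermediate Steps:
s(p) = 3 + √(-1 + p)
u(n) = 3 + √(-1 + n)
G(Z, U) = -33 + 3*U (G(Z, U) = (3 + √(-1 + 1))*(-11 + U) = (3 + √0)*(-11 + U) = (3 + 0)*(-11 + U) = 3*(-11 + U) = -33 + 3*U)
G(-271, 505) + 317009 = (-33 + 3*505) + 317009 = (-33 + 1515) + 317009 = 1482 + 317009 = 318491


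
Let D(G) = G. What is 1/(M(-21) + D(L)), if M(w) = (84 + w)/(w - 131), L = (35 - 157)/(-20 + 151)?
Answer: -19912/26797 ≈ -0.74307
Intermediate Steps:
L = -122/131 ≈ -0.93130
M(w) = (84 + w)/(-131 + w)
1/(M(-21) + D(L)) = 1/((84 - 21)/(-131 - 21) - 122/131) = 1/(63/(-152) - 122/131) = 1/(-1/152*63 - 122/131) = 1/(-63/152 - 122/131) = 1/(-26797/19912) = -19912/26797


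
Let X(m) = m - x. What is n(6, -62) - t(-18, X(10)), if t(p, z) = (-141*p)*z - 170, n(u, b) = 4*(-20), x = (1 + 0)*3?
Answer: -17676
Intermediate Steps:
x = 3 (x = 1*3 = 3)
n(u, b) = -80
X(m) = -3 + m (X(m) = m - 1*3 = m - 3 = -3 + m)
t(p, z) = -170 - 141*p*z (t(p, z) = -141*p*z - 170 = -170 - 141*p*z)
n(6, -62) - t(-18, X(10)) = -80 - (-170 - 141*(-18)*(-3 + 10)) = -80 - (-170 - 141*(-18)*7) = -80 - (-170 + 17766) = -80 - 1*17596 = -80 - 17596 = -17676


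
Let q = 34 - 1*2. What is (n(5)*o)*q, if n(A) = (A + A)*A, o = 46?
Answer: 73600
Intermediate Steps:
n(A) = 2*A² (n(A) = (2*A)*A = 2*A²)
q = 32 (q = 34 - 2 = 32)
(n(5)*o)*q = ((2*5²)*46)*32 = ((2*25)*46)*32 = (50*46)*32 = 2300*32 = 73600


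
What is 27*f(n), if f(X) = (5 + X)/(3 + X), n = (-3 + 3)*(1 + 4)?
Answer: 45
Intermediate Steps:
n = 0 (n = 0*5 = 0)
f(X) = (5 + X)/(3 + X)
27*f(n) = 27*((5 + 0)/(3 + 0)) = 27*(5/3) = 45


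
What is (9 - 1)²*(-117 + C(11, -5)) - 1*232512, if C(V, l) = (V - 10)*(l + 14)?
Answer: -239424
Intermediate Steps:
C(V, l) = (-10 + V)*(14 + l)
(9 - 1)²*(-117 + C(11, -5)) - 1*232512 = (9 - 1)²*(-117 + (-140 - 10*(-5) + 14*11 + 11*(-5))) - 1*232512 = 8²*(-117 + (-140 + 50 + 154 - 55)) - 232512 = 64*(-117 + 9) - 232512 = 64*(-108) - 232512 = -6912 - 232512 = -239424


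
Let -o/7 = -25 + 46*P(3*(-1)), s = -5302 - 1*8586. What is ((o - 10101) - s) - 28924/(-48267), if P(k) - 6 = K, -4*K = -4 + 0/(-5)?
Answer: 82468960/48267 ≈ 1708.6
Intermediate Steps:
K = 1 (K = -(-4 + 0/(-5))/4 = -(-4 + 0*(-⅕))/4 = -(-4 + 0)/4 = -¼*(-4) = 1)
P(k) = 7 (P(k) = 6 + 1 = 7)
s = -13888 (s = -5302 - 8586 = -13888)
o = -2079 (o = -7*(-25 + 46*7) = -7*(-25 + 322) = -7*297 = -2079)
((o - 10101) - s) - 28924/(-48267) = ((-2079 - 10101) - 1*(-13888)) - 28924/(-48267) = (-12180 + 13888) - 28924*(-1)/48267 = 1708 - 1*(-28924/48267) = 1708 + 28924/48267 = 82468960/48267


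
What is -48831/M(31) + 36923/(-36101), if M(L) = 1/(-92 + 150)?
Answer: -102245216921/36101 ≈ -2.8322e+6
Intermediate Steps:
M(L) = 1/58
-48831/M(31) + 36923/(-36101) = -48831/1/58 + 36923/(-36101) = -48831*58 + 36923*(-1/36101) = -2832198 - 36923/36101 = -102245216921/36101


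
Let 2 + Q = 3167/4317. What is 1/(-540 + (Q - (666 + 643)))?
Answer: -4317/7987600 ≈ -0.00054046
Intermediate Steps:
Q = -5467/4317 (Q = -2 + 3167/4317 = -5467/4317 ≈ -1.2664)
1/(-540 + (Q - (666 + 643))) = 1/(-540 + (-5467/4317 - (666 + 643))) = 1/(-540 + (-5467/4317 - 1*1309)) = 1/(-540 + (-5467/4317 - 1309)) = 1/(-540 - 5656420/4317) = 1/(-7987600/4317) = -4317/7987600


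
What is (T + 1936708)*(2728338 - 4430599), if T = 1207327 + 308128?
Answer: -5876482440543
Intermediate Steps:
T = 1515455
(T + 1936708)*(2728338 - 4430599) = (1515455 + 1936708)*(2728338 - 4430599) = 3452163*(-1702261) = -5876482440543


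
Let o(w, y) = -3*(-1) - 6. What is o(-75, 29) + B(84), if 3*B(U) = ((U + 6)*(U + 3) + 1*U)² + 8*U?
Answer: 20877353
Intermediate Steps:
o(w, y) = -3 (o(w, y) = 3 - 6 = -3)
B(U) = (U + (3 + U)*(6 + U))²/3 + 8*U/3 (B(U) = (((U + 6)*(U + 3) + 1*U)² + 8*U)/3 = (((6 + U)*(3 + U) + U)² + 8*U)/3 = (((3 + U)*(6 + U) + U)² + 8*U)/3 = ((U + (3 + U)*(6 + U))² + 8*U)/3 = (U + (3 + U)*(6 + U))²/3 + 8*U/3)
o(-75, 29) + B(84) = -3 + ((18 + 84² + 10*84)²/3 + (8/3)*84) = -3 + ((18 + 7056 + 840)²/3 + 224) = -3 + ((⅓)*7914² + 224) = -3 + ((⅓)*62631396 + 224) = -3 + (20877132 + 224) = -3 + 20877356 = 20877353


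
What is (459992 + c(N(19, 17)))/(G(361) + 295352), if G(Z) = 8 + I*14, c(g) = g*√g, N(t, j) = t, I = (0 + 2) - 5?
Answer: 229996/147659 + 19*√19/295318 ≈ 1.5579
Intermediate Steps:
I = -3 (I = 2 - 5 = -3)
c(g) = g^(3/2)
G(Z) = -34 (G(Z) = 8 - 3*14 = 8 - 42 = -34)
(459992 + c(N(19, 17)))/(G(361) + 295352) = (459992 + 19^(3/2))/(-34 + 295352) = (459992 + 19*√19)/295318 = (459992 + 19*√19)*(1/295318) = 229996/147659 + 19*√19/295318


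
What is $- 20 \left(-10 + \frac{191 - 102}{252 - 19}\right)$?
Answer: $\frac{44820}{233} \approx 192.36$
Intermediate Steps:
$- 20 \left(-10 + \frac{191 - 102}{252 - 19}\right) = - 20 \left(-10 + \frac{89}{233}\right) = \left(-20\right) \left(- \frac{2241}{233}\right) = \frac{44820}{233}$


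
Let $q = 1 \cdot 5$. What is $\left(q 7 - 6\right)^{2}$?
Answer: $841$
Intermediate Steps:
$q = 5$
$\left(q 7 - 6\right)^{2} = \left(5 \cdot 7 - 6\right)^{2} = \left(35 - 6\right)^{2} = 29^{2} = 841$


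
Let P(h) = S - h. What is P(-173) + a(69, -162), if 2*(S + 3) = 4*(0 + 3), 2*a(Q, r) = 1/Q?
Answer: 24289/138 ≈ 176.01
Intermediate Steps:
a(Q, r) = 1/(2*Q)
S = 3 (S = -3 + (4*(0 + 3))/2 = -3 + (4*3)/2 = -3 + (½)*12 = -3 + 6 = 3)
P(h) = 3 - h
P(-173) + a(69, -162) = (3 - 1*(-173)) + (½)/69 = (3 + 173) + (½)*(1/69) = 176 + 1/138 = 24289/138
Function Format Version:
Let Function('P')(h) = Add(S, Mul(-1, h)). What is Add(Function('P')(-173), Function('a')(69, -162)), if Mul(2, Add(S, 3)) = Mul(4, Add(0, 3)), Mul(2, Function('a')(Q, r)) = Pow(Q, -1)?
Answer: Rational(24289, 138) ≈ 176.01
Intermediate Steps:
Function('a')(Q, r) = Mul(Rational(1, 2), Pow(Q, -1))
S = 3 (S = Add(-3, Mul(Rational(1, 2), Mul(4, Add(0, 3)))) = Add(-3, Mul(Rational(1, 2), Mul(4, 3))) = Add(-3, Mul(Rational(1, 2), 12)) = Add(-3, 6) = 3)
Function('P')(h) = Add(3, Mul(-1, h))
Add(Function('P')(-173), Function('a')(69, -162)) = Add(Add(3, Mul(-1, -173)), Mul(Rational(1, 2), Pow(69, -1))) = Add(Add(3, 173), Mul(Rational(1, 2), Rational(1, 69))) = Add(176, Rational(1, 138)) = Rational(24289, 138)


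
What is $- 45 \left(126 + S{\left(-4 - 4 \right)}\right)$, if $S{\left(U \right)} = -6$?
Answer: $-5400$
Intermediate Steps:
$- 45 \left(126 + S{\left(-4 - 4 \right)}\right) = - 45 \left(126 - 6\right) = \left(-45\right) 120 = -5400$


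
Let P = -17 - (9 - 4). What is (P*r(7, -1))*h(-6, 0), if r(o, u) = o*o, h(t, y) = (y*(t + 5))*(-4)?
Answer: 0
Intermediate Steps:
h(t, y) = -4*y*(5 + t) (h(t, y) = (y*(5 + t))*(-4) = -4*y*(5 + t))
P = -22 (P = -17 - 1*5 = -17 - 5 = -22)
r(o, u) = o²
(P*r(7, -1))*h(-6, 0) = (-22*7²)*(-4*0*(5 - 6)) = (-22*49)*(-4*0*(-1)) = -1078*0 = 0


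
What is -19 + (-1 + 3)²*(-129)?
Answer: -535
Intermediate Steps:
-19 + (-1 + 3)²*(-129) = -19 + 2²*(-129) = -19 + 4*(-129) = -19 - 516 = -535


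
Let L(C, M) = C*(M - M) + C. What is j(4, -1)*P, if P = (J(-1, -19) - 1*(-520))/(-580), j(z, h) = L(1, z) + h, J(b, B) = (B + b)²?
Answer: 0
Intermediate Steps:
L(C, M) = C (L(C, M) = C*0 + C = 0 + C = C)
j(z, h) = 1 + h
P = -46/29 (P = ((-19 - 1)² - 1*(-520))/(-580) = ((-20)² + 520)*(-1/580) = (400 + 520)*(-1/580) = 920*(-1/580) = -46/29 ≈ -1.5862)
j(4, -1)*P = (1 - 1)*(-46/29) = 0*(-46/29) = 0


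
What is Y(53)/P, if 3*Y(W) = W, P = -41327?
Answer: -53/123981 ≈ -0.00042748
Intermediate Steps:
Y(W) = W/3
Y(53)/P = ((⅓)*53)/(-41327) = (53/3)*(-1/41327) = -53/123981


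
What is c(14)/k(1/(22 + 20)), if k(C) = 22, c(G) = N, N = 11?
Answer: 1/2 ≈ 0.50000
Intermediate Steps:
c(G) = 11
c(14)/k(1/(22 + 20)) = 11/22 = 11*(1/22) = 1/2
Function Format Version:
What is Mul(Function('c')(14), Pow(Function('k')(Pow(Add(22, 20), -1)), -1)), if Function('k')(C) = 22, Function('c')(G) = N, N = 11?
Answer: Rational(1, 2) ≈ 0.50000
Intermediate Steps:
Function('c')(G) = 11
Mul(Function('c')(14), Pow(Function('k')(Pow(Add(22, 20), -1)), -1)) = Mul(11, Pow(22, -1)) = Mul(11, Rational(1, 22)) = Rational(1, 2)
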